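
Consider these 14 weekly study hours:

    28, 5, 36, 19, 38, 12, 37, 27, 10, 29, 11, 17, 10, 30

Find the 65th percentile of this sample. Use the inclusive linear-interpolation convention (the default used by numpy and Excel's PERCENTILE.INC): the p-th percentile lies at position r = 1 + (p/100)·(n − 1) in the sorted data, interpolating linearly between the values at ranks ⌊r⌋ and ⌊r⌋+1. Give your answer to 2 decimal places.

28.45

Sorted: 5, 10, 10, 11, 12, 17, 19, 27, 28, 29, 30, 36, 37, 38.
n = 14.
r = 1 + (65/100)·(14 − 1) = 1 + 8.45 = 9.45.
Rank 9 is 28 and rank 10 is 29.
Interpolate: 28 + 0.45·(29 − 28) = 28 + 0.45·1 = 28.45.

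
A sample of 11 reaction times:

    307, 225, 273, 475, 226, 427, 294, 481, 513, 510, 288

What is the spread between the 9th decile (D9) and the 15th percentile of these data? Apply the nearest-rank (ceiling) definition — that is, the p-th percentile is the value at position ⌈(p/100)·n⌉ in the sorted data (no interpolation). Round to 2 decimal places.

Sorted: 225, 226, 273, 288, 294, 307, 427, 475, 481, 510, 513.
n = 11.
P15: rank ⌈15/100·11⌉ = 2 → 226.
P90: rank ⌈90/100·11⌉ = 10 → 510.
Difference: 510 − 226 = 284.

284.00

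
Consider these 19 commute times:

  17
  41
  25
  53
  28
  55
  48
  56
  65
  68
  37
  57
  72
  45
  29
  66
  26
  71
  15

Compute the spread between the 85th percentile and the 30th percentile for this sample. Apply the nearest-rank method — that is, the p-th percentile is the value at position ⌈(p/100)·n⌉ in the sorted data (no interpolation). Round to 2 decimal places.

Sorted: 15, 17, 25, 26, 28, 29, 37, 41, 45, 48, 53, 55, 56, 57, 65, 66, 68, 71, 72.
n = 19.
P30: rank ⌈30/100·19⌉ = 6 → 29.
P85: rank ⌈85/100·19⌉ = 17 → 68.
Difference: 68 − 29 = 39.

39.00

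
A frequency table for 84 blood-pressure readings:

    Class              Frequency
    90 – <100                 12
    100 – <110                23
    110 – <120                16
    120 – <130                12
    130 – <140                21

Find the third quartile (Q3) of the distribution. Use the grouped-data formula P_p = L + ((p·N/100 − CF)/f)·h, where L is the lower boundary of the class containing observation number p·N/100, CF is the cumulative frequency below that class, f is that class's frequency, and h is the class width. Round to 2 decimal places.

N = 84; target position k = 75/100 · 84 = 63.
Cumulative frequencies: 12, 35, 51, 63, 84.
Observation 63 falls in the class 120 – <130.
L = 120, CF = 51, f = 12, h = 10.
P75 = 120 + ((63 − 51)/12)·10 = 120 + 10 = 130.

130.00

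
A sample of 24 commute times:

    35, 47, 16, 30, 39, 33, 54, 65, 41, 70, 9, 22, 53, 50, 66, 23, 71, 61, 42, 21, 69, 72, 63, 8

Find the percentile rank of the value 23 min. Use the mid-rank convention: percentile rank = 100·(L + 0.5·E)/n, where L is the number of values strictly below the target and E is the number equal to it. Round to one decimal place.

22.9

Sorted: 8, 9, 16, 21, 22, 23, 30, 33, 35, 39, 41, 42, 47, 50, 53, 54, 61, 63, 65, 66, 69, 70, 71, 72.
Count below 23: L = 5; count equal: E = 1; n = 24.
Percentile rank = 100·(5 + 0.5·1)/24 = 100·5.5/24 = 22.92.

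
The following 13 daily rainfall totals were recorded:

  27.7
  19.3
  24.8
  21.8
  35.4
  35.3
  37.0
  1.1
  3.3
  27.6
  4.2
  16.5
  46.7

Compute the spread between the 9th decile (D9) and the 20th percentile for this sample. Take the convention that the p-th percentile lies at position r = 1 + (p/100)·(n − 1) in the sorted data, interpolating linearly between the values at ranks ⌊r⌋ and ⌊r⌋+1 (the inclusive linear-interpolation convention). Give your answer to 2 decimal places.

27.56

Sorted: 1.1, 3.3, 4.2, 16.5, 19.3, 21.8, 24.8, 27.6, 27.7, 35.3, 35.4, 37.0, 46.7.
n = 13.
P20: r = 3.4; ranks 3–4 are 4.2, 16.5; interpolating gives 9.12.
P90: r = 11.8; ranks 11–12 are 35.4, 37.0; interpolating gives 36.68.
Difference: 36.68 − 9.12 = 27.56.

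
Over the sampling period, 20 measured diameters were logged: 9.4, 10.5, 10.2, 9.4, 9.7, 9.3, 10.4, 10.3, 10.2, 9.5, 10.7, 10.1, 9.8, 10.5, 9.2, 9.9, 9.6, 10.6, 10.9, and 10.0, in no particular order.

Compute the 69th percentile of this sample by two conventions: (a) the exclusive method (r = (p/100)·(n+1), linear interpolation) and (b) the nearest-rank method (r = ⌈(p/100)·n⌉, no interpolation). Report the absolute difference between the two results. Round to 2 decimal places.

0.05

Sorted: 9.2, 9.3, 9.4, 9.4, 9.5, 9.6, 9.7, 9.8, 9.9, 10.0, 10.1, 10.2, 10.2, 10.3, 10.4, 10.5, 10.5, 10.6, 10.7, 10.9.
n = 20.
(a) r = 14.49; between ranks 14 (10.3) and 15 (10.4): 10.349.
(b) the nearest-rank method: rank 14 → 10.3.
|10.349 − 10.3| = 0.049.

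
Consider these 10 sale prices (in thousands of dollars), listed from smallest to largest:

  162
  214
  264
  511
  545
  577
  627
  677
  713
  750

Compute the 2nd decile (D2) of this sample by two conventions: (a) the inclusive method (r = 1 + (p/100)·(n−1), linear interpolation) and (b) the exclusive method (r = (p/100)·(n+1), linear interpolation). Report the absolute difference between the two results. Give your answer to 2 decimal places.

30.00

n = 10.
(a) r = 2.8; between ranks 2 (214) and 3 (264): 254.
(b) r = 2.2; between ranks 2 (214) and 3 (264): 224.
|254 − 224| = 30.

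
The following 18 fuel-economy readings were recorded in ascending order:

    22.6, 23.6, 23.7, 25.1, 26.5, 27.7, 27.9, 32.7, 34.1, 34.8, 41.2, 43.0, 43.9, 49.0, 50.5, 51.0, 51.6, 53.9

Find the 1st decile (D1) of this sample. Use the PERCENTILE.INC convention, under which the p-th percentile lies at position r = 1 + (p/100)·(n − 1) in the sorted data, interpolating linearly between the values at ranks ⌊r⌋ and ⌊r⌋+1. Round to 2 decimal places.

23.67

n = 18.
r = 1 + (10/100)·(18 − 1) = 1 + 1.7 = 2.7.
Rank 2 is 23.6 and rank 3 is 23.7.
Interpolate: 23.6 + 0.7·(23.7 − 23.6) = 23.6 + 0.7·0.1 = 23.67.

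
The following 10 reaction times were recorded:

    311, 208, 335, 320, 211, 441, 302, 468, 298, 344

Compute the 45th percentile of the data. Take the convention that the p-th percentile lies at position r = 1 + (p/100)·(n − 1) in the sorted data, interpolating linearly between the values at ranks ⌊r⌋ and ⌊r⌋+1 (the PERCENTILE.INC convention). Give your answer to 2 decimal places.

Sorted: 208, 211, 298, 302, 311, 320, 335, 344, 441, 468.
n = 10.
r = 1 + (45/100)·(10 − 1) = 1 + 4.05 = 5.05.
Rank 5 is 311 and rank 6 is 320.
Interpolate: 311 + 0.05·(320 − 311) = 311 + 0.05·9 = 311.45.

311.45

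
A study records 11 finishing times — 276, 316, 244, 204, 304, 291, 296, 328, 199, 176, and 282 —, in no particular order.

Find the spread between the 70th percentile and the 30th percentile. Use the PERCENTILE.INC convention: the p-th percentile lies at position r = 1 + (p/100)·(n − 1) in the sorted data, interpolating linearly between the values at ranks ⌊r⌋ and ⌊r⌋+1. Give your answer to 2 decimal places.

52.00

Sorted: 176, 199, 204, 244, 276, 282, 291, 296, 304, 316, 328.
n = 11.
P30: r = 4 (integer) → 244.
P70: r = 8 (integer) → 296.
Difference: 296 − 244 = 52.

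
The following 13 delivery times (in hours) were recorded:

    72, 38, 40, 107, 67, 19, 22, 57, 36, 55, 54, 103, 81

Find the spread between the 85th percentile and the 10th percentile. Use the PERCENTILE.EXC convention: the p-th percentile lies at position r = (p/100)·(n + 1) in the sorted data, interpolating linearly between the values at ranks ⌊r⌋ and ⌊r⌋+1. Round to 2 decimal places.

80.60

Sorted: 19, 22, 36, 38, 40, 54, 55, 57, 67, 72, 81, 103, 107.
n = 13.
P10: r = 1.4; ranks 1–2 are 19, 22; interpolating gives 20.2.
P85: r = 11.9; ranks 11–12 are 81, 103; interpolating gives 100.8.
Difference: 100.8 − 20.2 = 80.6.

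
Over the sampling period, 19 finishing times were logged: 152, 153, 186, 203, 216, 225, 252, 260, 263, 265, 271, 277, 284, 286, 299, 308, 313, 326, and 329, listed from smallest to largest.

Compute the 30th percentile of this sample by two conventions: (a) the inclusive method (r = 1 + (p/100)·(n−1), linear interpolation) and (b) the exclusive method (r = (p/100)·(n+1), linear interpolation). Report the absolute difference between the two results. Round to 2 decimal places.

n = 19.
(a) r = 6.4; between ranks 6 (225) and 7 (252): 235.8.
(b) r = 6 → value at rank 6 = 225.
|235.8 − 225| = 10.8.

10.80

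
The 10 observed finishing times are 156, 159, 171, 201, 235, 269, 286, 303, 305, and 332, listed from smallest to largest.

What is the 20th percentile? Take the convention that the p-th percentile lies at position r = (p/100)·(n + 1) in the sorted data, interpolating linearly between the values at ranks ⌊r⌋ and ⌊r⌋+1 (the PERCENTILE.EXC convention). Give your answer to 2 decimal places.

n = 10.
r = (20/100)·(10 + 1) = 2.2.
Rank 2 is 159 and rank 3 is 171.
Interpolate: 159 + 0.2·(171 − 159) = 159 + 0.2·12 = 161.4.

161.40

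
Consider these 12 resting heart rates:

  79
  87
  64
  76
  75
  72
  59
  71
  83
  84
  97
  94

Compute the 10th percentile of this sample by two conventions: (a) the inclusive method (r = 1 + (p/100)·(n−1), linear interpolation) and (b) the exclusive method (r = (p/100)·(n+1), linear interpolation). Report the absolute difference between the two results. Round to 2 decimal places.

Sorted: 59, 64, 71, 72, 75, 76, 79, 83, 84, 87, 94, 97.
n = 12.
(a) r = 2.1; between ranks 2 (64) and 3 (71): 64.7.
(b) r = 1.3; between ranks 1 (59) and 2 (64): 60.5.
|64.7 − 60.5| = 4.2.

4.20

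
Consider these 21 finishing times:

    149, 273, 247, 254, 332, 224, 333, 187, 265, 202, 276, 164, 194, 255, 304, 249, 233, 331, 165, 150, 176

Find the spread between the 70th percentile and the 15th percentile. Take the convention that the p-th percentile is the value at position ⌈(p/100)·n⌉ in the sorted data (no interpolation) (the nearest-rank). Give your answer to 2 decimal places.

Sorted: 149, 150, 164, 165, 176, 187, 194, 202, 224, 233, 247, 249, 254, 255, 265, 273, 276, 304, 331, 332, 333.
n = 21.
P15: rank ⌈15/100·21⌉ = 4 → 165.
P70: rank ⌈70/100·21⌉ = 15 → 265.
Difference: 265 − 165 = 100.

100.00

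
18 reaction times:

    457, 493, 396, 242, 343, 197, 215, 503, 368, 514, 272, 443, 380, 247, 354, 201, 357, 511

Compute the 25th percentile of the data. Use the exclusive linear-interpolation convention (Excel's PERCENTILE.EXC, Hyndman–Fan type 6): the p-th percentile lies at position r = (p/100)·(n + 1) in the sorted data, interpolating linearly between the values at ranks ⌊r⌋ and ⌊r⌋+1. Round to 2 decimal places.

245.75

Sorted: 197, 201, 215, 242, 247, 272, 343, 354, 357, 368, 380, 396, 443, 457, 493, 503, 511, 514.
n = 18.
r = (25/100)·(18 + 1) = 4.75.
Rank 4 is 242 and rank 5 is 247.
Interpolate: 242 + 0.75·(247 − 242) = 242 + 0.75·5 = 245.75.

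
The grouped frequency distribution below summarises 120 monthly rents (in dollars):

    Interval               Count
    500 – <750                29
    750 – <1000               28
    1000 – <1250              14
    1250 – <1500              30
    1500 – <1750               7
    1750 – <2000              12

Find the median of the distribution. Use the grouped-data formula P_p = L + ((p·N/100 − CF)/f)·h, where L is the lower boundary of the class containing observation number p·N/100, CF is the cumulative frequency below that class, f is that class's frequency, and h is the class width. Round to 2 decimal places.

1053.57

N = 120; target position k = 50/100 · 120 = 60.
Cumulative frequencies: 29, 57, 71, 101, 108, 120.
Observation 60 falls in the class 1000 – <1250.
L = 1000, CF = 57, f = 14, h = 250.
P50 = 1000 + ((60 − 57)/14)·250 = 1000 + 53.5714 = 1053.57.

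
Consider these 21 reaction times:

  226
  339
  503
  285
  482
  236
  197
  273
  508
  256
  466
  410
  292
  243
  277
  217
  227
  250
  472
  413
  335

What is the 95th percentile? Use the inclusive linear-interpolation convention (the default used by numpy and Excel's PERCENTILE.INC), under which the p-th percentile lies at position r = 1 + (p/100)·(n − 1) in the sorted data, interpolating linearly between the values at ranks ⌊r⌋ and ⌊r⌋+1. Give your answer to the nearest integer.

503

Sorted: 197, 217, 226, 227, 236, 243, 250, 256, 273, 277, 285, 292, 335, 339, 410, 413, 466, 472, 482, 503, 508.
n = 21.
r = 1 + (95/100)·(21 − 1) = 1 + 19 = 20.
r is an integer, so P95 is the value at rank 20: 503.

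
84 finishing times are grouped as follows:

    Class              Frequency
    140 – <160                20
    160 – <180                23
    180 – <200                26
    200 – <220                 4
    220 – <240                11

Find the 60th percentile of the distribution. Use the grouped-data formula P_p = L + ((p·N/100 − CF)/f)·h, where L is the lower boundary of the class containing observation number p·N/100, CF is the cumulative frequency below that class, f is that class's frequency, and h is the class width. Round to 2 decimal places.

185.69

N = 84; target position k = 60/100 · 84 = 50.4.
Cumulative frequencies: 20, 43, 69, 73, 84.
Observation 50.4 falls in the class 180 – <200.
L = 180, CF = 43, f = 26, h = 20.
P60 = 180 + ((50.4 − 43)/26)·20 = 180 + 5.69231 = 185.692.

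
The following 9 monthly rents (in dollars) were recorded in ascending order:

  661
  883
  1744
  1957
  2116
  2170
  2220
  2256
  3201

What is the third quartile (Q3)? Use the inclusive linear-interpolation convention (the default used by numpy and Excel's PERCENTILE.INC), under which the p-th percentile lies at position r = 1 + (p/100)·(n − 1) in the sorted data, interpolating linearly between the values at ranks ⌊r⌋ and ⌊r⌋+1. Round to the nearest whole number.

2220

n = 9.
r = 1 + (75/100)·(9 − 1) = 1 + 6 = 7.
r is an integer, so P75 is the value at rank 7: 2220.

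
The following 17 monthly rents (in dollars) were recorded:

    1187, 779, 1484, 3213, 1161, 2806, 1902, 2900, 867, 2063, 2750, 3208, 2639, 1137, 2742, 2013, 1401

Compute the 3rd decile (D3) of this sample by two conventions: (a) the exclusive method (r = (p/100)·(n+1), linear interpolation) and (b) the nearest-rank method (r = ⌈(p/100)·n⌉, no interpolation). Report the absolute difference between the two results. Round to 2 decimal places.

128.40

Sorted: 779, 867, 1137, 1161, 1187, 1401, 1484, 1902, 2013, 2063, 2639, 2742, 2750, 2806, 2900, 3208, 3213.
n = 17.
(a) r = 5.4; between ranks 5 (1187) and 6 (1401): 1272.6.
(b) the nearest-rank method: rank 6 → 1401.
|1272.6 − 1401| = 128.4.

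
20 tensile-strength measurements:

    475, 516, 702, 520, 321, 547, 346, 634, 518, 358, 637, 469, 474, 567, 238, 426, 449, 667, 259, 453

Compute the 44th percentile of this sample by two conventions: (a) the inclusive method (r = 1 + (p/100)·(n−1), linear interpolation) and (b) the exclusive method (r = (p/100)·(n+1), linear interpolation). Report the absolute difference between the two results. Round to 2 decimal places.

Sorted: 238, 259, 321, 346, 358, 426, 449, 453, 469, 474, 475, 516, 518, 520, 547, 567, 634, 637, 667, 702.
n = 20.
(a) r = 9.36; between ranks 9 (469) and 10 (474): 470.8.
(b) r = 9.24; between ranks 9 (469) and 10 (474): 470.2.
|470.8 − 470.2| = 0.6.

0.60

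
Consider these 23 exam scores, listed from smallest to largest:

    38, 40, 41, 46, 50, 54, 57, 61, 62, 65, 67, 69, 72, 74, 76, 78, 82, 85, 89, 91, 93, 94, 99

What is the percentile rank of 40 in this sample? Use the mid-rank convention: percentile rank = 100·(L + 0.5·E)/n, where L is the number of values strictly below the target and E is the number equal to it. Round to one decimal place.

6.5

Count below 40: L = 1; count equal: E = 1; n = 23.
Percentile rank = 100·(1 + 0.5·1)/23 = 100·1.5/23 = 6.522.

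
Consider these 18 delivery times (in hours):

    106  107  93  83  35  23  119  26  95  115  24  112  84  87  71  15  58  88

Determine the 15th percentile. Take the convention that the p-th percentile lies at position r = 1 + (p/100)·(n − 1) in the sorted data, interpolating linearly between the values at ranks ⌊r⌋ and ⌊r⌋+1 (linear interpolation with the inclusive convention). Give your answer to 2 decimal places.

Sorted: 15, 23, 24, 26, 35, 58, 71, 83, 84, 87, 88, 93, 95, 106, 107, 112, 115, 119.
n = 18.
r = 1 + (15/100)·(18 − 1) = 1 + 2.55 = 3.55.
Rank 3 is 24 and rank 4 is 26.
Interpolate: 24 + 0.55·(26 − 24) = 24 + 0.55·2 = 25.1.

25.10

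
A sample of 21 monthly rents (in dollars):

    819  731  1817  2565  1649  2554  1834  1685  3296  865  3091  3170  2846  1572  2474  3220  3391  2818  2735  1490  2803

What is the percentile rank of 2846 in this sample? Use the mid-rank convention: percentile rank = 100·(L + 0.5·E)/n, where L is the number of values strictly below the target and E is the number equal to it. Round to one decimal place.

Sorted: 731, 819, 865, 1490, 1572, 1649, 1685, 1817, 1834, 2474, 2554, 2565, 2735, 2803, 2818, 2846, 3091, 3170, 3220, 3296, 3391.
Count below 2846: L = 15; count equal: E = 1; n = 21.
Percentile rank = 100·(15 + 0.5·1)/21 = 100·15.5/21 = 73.81.

73.8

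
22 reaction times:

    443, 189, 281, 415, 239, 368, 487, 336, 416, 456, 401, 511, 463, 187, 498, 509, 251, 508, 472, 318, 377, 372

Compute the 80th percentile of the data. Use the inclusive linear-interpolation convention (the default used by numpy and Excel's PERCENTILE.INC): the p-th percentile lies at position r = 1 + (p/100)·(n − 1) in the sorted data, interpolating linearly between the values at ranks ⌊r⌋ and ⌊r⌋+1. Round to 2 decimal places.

Sorted: 187, 189, 239, 251, 281, 318, 336, 368, 372, 377, 401, 415, 416, 443, 456, 463, 472, 487, 498, 508, 509, 511.
n = 22.
r = 1 + (80/100)·(22 − 1) = 1 + 16.8 = 17.8.
Rank 17 is 472 and rank 18 is 487.
Interpolate: 472 + 0.8·(487 − 472) = 472 + 0.8·15 = 484.

484.00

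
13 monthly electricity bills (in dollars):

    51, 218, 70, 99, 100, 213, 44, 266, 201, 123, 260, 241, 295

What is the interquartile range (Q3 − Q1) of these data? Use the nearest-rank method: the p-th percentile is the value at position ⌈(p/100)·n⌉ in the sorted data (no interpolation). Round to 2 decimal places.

Sorted: 44, 51, 70, 99, 100, 123, 201, 213, 218, 241, 260, 266, 295.
n = 13.
P25: rank ⌈25/100·13⌉ = 4 → 99.
P75: rank ⌈75/100·13⌉ = 10 → 241.
Difference: 241 − 99 = 142.

142.00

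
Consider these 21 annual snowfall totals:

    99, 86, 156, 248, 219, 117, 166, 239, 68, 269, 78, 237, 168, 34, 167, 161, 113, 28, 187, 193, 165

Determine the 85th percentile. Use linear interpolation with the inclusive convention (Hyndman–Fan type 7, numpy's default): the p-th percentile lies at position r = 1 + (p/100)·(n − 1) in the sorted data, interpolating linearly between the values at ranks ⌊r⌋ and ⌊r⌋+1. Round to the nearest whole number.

Sorted: 28, 34, 68, 78, 86, 99, 113, 117, 156, 161, 165, 166, 167, 168, 187, 193, 219, 237, 239, 248, 269.
n = 21.
r = 1 + (85/100)·(21 − 1) = 1 + 17 = 18.
r is an integer, so P85 is the value at rank 18: 237.

237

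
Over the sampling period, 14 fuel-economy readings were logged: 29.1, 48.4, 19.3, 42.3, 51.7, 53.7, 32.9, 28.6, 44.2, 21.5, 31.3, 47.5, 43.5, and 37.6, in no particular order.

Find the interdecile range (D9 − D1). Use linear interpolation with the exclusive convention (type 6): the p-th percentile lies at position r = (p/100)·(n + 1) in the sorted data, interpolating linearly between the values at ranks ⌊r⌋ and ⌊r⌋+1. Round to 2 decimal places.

Sorted: 19.3, 21.5, 28.6, 29.1, 31.3, 32.9, 37.6, 42.3, 43.5, 44.2, 47.5, 48.4, 51.7, 53.7.
n = 14.
P10: r = 1.5; ranks 1–2 are 19.3, 21.5; interpolating gives 20.4.
P90: r = 13.5; ranks 13–14 are 51.7, 53.7; interpolating gives 52.7.
Difference: 52.7 − 20.4 = 32.3.

32.30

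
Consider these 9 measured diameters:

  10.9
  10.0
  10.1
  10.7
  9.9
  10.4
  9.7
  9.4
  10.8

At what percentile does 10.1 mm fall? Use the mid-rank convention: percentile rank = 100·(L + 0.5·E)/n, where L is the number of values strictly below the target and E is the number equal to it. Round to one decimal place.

Sorted: 9.4, 9.7, 9.9, 10.0, 10.1, 10.4, 10.7, 10.8, 10.9.
Count below 10.1: L = 4; count equal: E = 1; n = 9.
Percentile rank = 100·(4 + 0.5·1)/9 = 100·4.5/9 = 50.

50.0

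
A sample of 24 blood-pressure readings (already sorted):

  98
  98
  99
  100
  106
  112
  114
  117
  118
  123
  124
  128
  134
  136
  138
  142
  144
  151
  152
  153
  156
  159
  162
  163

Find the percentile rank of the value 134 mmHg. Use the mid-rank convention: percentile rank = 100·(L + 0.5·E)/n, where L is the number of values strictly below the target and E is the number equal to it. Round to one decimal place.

Count below 134: L = 12; count equal: E = 1; n = 24.
Percentile rank = 100·(12 + 0.5·1)/24 = 100·12.5/24 = 52.08.

52.1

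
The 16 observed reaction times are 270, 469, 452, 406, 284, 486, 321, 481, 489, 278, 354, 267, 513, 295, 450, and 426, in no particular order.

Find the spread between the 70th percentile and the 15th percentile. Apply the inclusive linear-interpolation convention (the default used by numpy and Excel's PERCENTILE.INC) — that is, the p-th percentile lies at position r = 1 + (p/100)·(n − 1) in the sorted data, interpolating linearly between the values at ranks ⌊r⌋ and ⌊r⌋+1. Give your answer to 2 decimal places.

Sorted: 267, 270, 278, 284, 295, 321, 354, 406, 426, 450, 452, 469, 481, 486, 489, 513.
n = 16.
P15: r = 3.25; ranks 3–4 are 278, 284; interpolating gives 279.5.
P70: r = 11.5; ranks 11–12 are 452, 469; interpolating gives 460.5.
Difference: 460.5 − 279.5 = 181.

181.00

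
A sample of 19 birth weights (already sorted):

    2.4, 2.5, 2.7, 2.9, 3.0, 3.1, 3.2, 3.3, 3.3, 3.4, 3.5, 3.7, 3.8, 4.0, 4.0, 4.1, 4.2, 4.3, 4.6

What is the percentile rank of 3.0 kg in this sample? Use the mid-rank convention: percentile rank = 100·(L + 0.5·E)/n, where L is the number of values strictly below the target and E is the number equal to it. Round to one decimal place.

23.7

Count below 3.0: L = 4; count equal: E = 1; n = 19.
Percentile rank = 100·(4 + 0.5·1)/19 = 100·4.5/19 = 23.68.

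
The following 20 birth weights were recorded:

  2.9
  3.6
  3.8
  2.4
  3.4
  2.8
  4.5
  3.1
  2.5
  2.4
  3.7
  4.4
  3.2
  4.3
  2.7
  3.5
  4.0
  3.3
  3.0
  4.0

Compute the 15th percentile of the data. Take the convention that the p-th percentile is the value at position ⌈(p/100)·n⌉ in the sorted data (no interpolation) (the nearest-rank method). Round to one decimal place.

Sorted: 2.4, 2.4, 2.5, 2.7, 2.8, 2.9, 3.0, 3.1, 3.2, 3.3, 3.4, 3.5, 3.6, 3.7, 3.8, 4.0, 4.0, 4.3, 4.4, 4.5.
n = 20.
Position = ⌈15/100 · 20⌉ = ⌈3⌉ = 3.
The value at rank 3 is 2.5.

2.5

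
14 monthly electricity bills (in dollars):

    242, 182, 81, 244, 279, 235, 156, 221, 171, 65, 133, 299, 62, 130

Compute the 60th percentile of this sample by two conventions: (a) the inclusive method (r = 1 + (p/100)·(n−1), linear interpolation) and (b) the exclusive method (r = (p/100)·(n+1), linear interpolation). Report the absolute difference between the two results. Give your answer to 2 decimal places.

7.80

Sorted: 62, 65, 81, 130, 133, 156, 171, 182, 221, 235, 242, 244, 279, 299.
n = 14.
(a) r = 8.8; between ranks 8 (182) and 9 (221): 213.2.
(b) r = 9 → value at rank 9 = 221.
|213.2 − 221| = 7.8.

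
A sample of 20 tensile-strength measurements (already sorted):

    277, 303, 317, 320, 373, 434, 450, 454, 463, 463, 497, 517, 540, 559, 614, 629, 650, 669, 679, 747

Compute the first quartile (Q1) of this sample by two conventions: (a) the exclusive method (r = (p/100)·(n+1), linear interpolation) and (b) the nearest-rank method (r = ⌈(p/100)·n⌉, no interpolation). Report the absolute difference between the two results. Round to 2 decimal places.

n = 20.
(a) r = 5.25; between ranks 5 (373) and 6 (434): 388.25.
(b) the nearest-rank method: rank 5 → 373.
|388.25 − 373| = 15.25.

15.25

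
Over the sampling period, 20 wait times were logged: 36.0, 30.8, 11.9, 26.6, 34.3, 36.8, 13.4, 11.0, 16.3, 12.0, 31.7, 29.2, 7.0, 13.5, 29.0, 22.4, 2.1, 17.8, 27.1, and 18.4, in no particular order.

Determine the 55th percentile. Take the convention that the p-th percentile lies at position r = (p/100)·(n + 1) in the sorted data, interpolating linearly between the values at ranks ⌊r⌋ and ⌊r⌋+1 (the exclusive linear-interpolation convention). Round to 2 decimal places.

Sorted: 2.1, 7.0, 11.0, 11.9, 12.0, 13.4, 13.5, 16.3, 17.8, 18.4, 22.4, 26.6, 27.1, 29.0, 29.2, 30.8, 31.7, 34.3, 36.0, 36.8.
n = 20.
r = (55/100)·(20 + 1) = 11.55.
Rank 11 is 22.4 and rank 12 is 26.6.
Interpolate: 22.4 + 0.55·(26.6 − 22.4) = 22.4 + 0.55·4.2 = 24.71.

24.71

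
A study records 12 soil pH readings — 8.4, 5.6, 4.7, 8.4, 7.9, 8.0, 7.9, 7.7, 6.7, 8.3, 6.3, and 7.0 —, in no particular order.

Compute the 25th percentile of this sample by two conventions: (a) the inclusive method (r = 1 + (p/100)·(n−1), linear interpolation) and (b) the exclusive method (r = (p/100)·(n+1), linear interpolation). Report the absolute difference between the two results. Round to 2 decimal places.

0.20

Sorted: 4.7, 5.6, 6.3, 6.7, 7.0, 7.7, 7.9, 7.9, 8.0, 8.3, 8.4, 8.4.
n = 12.
(a) r = 3.75; between ranks 3 (6.3) and 4 (6.7): 6.6.
(b) r = 3.25; between ranks 3 (6.3) and 4 (6.7): 6.4.
|6.6 − 6.4| = 0.2.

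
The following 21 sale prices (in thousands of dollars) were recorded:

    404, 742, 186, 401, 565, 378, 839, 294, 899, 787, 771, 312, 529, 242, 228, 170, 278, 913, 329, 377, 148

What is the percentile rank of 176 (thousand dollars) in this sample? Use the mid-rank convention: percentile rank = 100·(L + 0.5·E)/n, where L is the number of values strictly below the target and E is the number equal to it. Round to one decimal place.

9.5

Sorted: 148, 170, 186, 228, 242, 278, 294, 312, 329, 377, 378, 401, 404, 529, 565, 742, 771, 787, 839, 899, 913.
Count below 176: L = 2; count equal: E = 0; n = 21.
Percentile rank = 100·(2 + 0.5·0)/21 = 100·2/21 = 9.524.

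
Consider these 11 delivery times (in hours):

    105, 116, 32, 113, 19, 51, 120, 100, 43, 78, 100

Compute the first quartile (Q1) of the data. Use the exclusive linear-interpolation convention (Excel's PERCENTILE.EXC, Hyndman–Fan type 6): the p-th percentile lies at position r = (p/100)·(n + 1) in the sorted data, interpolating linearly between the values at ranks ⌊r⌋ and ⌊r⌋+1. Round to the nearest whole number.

43

Sorted: 19, 32, 43, 51, 78, 100, 100, 105, 113, 116, 120.
n = 11.
r = (25/100)·(11 + 1) = 3.
r is an integer, so P25 is the value at rank 3: 43.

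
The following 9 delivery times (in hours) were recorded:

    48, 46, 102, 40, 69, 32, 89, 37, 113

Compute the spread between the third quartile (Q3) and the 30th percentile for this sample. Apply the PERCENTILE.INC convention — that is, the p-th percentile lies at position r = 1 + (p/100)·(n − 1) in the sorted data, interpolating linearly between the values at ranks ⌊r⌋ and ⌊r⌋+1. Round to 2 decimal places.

Sorted: 32, 37, 40, 46, 48, 69, 89, 102, 113.
n = 9.
P30: r = 3.4; ranks 3–4 are 40, 46; interpolating gives 42.4.
P75: r = 7 (integer) → 89.
Difference: 89 − 42.4 = 46.6.

46.60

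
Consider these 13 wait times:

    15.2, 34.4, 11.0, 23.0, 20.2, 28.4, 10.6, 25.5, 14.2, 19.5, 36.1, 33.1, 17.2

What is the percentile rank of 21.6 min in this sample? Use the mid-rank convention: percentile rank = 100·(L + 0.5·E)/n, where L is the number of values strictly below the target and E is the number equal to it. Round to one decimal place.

53.8

Sorted: 10.6, 11.0, 14.2, 15.2, 17.2, 19.5, 20.2, 23.0, 25.5, 28.4, 33.1, 34.4, 36.1.
Count below 21.6: L = 7; count equal: E = 0; n = 13.
Percentile rank = 100·(7 + 0.5·0)/13 = 100·7/13 = 53.85.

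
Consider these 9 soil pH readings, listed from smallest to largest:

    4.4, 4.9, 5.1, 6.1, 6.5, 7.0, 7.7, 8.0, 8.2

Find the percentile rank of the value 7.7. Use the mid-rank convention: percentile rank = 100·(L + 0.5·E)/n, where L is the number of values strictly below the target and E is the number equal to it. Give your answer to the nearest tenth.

72.2

Count below 7.7: L = 6; count equal: E = 1; n = 9.
Percentile rank = 100·(6 + 0.5·1)/9 = 100·6.5/9 = 72.22.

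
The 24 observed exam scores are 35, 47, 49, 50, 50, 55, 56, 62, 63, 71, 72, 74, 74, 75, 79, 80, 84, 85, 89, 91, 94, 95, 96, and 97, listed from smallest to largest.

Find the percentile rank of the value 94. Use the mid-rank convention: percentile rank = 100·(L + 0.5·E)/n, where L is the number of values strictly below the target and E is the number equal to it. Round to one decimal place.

85.4

Count below 94: L = 20; count equal: E = 1; n = 24.
Percentile rank = 100·(20 + 0.5·1)/24 = 100·20.5/24 = 85.42.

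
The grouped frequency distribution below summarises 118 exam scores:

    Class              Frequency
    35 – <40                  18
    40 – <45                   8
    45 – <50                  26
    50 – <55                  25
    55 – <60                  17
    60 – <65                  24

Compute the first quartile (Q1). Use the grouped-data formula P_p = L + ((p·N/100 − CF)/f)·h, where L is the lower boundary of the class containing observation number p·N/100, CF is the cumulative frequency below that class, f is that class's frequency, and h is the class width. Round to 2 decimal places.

45.67

N = 118; target position k = 25/100 · 118 = 29.5.
Cumulative frequencies: 18, 26, 52, 77, 94, 118.
Observation 29.5 falls in the class 45 – <50.
L = 45, CF = 26, f = 26, h = 5.
P25 = 45 + ((29.5 − 26)/26)·5 = 45 + 0.673077 = 45.6731.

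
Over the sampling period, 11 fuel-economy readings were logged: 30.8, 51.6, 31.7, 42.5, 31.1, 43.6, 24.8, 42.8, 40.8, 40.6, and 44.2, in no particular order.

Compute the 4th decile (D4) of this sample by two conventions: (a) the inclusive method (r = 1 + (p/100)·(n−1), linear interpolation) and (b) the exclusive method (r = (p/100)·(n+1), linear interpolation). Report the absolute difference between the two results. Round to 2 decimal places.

Sorted: 24.8, 30.8, 31.1, 31.7, 40.6, 40.8, 42.5, 42.8, 43.6, 44.2, 51.6.
n = 11.
(a) r = 5 → value at rank 5 = 40.6.
(b) r = 4.8; between ranks 4 (31.7) and 5 (40.6): 38.82.
|40.6 − 38.82| = 1.78.

1.78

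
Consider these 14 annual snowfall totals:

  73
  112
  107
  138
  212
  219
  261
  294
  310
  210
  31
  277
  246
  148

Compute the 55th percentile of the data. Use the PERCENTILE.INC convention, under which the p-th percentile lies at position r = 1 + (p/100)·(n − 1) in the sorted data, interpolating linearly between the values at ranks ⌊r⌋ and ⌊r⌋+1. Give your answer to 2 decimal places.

Sorted: 31, 73, 107, 112, 138, 148, 210, 212, 219, 246, 261, 277, 294, 310.
n = 14.
r = 1 + (55/100)·(14 − 1) = 1 + 7.15 = 8.15.
Rank 8 is 212 and rank 9 is 219.
Interpolate: 212 + 0.15·(219 − 212) = 212 + 0.15·7 = 213.05.

213.05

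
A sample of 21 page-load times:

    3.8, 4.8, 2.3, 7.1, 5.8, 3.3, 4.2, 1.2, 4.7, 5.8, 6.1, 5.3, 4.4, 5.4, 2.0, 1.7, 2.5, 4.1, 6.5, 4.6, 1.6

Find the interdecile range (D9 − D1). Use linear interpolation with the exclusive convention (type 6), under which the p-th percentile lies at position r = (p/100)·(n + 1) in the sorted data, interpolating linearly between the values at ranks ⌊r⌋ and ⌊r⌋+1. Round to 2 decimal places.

4.80

Sorted: 1.2, 1.6, 1.7, 2.0, 2.3, 2.5, 3.3, 3.8, 4.1, 4.2, 4.4, 4.6, 4.7, 4.8, 5.3, 5.4, 5.8, 5.8, 6.1, 6.5, 7.1.
n = 21.
P10: r = 2.2; ranks 2–3 are 1.6, 1.7; interpolating gives 1.62.
P90: r = 19.8; ranks 19–20 are 6.1, 6.5; interpolating gives 6.42.
Difference: 6.42 − 1.62 = 4.8.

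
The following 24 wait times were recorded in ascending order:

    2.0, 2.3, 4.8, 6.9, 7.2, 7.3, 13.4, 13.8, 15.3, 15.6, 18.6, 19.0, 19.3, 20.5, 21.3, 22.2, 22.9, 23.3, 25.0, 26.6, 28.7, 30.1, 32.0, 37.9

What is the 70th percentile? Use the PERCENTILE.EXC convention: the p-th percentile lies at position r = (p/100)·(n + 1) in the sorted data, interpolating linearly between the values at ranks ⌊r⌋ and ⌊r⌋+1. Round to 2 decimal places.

23.10

n = 24.
r = (70/100)·(24 + 1) = 17.5.
Rank 17 is 22.9 and rank 18 is 23.3.
Interpolate: 22.9 + 0.5·(23.3 − 22.9) = 22.9 + 0.5·0.4 = 23.1.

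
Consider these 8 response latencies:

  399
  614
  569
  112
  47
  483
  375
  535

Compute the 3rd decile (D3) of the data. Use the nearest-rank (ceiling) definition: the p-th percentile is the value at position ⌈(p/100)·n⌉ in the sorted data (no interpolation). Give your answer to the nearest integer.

375

Sorted: 47, 112, 375, 399, 483, 535, 569, 614.
n = 8.
Position = ⌈30/100 · 8⌉ = ⌈2.4⌉ = 3.
The value at rank 3 is 375.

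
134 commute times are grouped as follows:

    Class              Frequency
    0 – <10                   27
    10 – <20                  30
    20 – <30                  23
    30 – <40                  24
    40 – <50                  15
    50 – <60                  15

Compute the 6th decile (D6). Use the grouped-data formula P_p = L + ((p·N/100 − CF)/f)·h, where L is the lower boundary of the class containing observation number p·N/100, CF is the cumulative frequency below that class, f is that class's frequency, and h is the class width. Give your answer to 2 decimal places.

30.17

N = 134; target position k = 60/100 · 134 = 80.4.
Cumulative frequencies: 27, 57, 80, 104, 119, 134.
Observation 80.4 falls in the class 30 – <40.
L = 30, CF = 80, f = 24, h = 10.
P60 = 30 + ((80.4 − 80)/24)·10 = 30 + 0.166667 = 30.1667.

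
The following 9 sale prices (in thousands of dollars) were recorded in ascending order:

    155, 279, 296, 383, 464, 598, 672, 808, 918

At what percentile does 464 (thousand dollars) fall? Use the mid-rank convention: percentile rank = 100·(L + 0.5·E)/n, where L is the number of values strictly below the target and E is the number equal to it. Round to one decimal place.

Count below 464: L = 4; count equal: E = 1; n = 9.
Percentile rank = 100·(4 + 0.5·1)/9 = 100·4.5/9 = 50.

50.0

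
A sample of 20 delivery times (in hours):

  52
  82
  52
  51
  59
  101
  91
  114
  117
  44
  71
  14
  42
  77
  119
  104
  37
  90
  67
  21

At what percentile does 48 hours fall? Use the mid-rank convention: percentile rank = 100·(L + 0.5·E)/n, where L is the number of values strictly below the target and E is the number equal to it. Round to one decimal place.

25.0

Sorted: 14, 21, 37, 42, 44, 51, 52, 52, 59, 67, 71, 77, 82, 90, 91, 101, 104, 114, 117, 119.
Count below 48: L = 5; count equal: E = 0; n = 20.
Percentile rank = 100·(5 + 0.5·0)/20 = 100·5/20 = 25.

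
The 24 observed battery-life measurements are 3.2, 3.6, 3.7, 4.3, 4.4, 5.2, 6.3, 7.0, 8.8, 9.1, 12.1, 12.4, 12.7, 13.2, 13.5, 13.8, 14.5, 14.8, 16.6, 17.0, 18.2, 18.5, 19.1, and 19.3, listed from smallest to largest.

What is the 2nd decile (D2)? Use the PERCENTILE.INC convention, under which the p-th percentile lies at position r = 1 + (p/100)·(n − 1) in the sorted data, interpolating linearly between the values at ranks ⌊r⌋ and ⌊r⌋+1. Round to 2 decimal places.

4.88

n = 24.
r = 1 + (20/100)·(24 − 1) = 1 + 4.6 = 5.6.
Rank 5 is 4.4 and rank 6 is 5.2.
Interpolate: 4.4 + 0.6·(5.2 − 4.4) = 4.4 + 0.6·0.8 = 4.88.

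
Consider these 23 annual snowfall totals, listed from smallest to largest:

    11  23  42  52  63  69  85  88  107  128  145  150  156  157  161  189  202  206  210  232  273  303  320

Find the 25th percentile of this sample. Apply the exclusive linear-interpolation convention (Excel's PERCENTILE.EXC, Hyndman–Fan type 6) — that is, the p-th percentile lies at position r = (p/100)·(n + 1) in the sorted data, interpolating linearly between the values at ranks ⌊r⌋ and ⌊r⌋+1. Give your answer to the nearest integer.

69

n = 23.
r = (25/100)·(23 + 1) = 6.
r is an integer, so P25 is the value at rank 6: 69.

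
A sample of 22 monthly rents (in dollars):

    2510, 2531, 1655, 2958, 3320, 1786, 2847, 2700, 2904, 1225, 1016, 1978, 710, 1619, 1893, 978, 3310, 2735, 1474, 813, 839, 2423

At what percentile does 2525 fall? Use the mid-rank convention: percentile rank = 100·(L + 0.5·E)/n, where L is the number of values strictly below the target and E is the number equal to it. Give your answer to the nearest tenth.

63.6

Sorted: 710, 813, 839, 978, 1016, 1225, 1474, 1619, 1655, 1786, 1893, 1978, 2423, 2510, 2531, 2700, 2735, 2847, 2904, 2958, 3310, 3320.
Count below 2525: L = 14; count equal: E = 0; n = 22.
Percentile rank = 100·(14 + 0.5·0)/22 = 100·14/22 = 63.64.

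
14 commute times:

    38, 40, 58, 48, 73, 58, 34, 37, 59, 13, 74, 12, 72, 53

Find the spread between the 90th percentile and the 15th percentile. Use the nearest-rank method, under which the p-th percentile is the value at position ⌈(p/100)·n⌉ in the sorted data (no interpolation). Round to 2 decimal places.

39.00

Sorted: 12, 13, 34, 37, 38, 40, 48, 53, 58, 58, 59, 72, 73, 74.
n = 14.
P15: rank ⌈15/100·14⌉ = 3 → 34.
P90: rank ⌈90/100·14⌉ = 13 → 73.
Difference: 73 − 34 = 39.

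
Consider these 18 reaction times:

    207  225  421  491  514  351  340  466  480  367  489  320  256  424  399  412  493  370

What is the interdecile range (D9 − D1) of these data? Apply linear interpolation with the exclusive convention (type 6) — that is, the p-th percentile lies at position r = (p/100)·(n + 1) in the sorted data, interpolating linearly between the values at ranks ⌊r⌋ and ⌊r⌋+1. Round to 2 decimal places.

271.90

Sorted: 207, 225, 256, 320, 340, 351, 367, 370, 399, 412, 421, 424, 466, 480, 489, 491, 493, 514.
n = 18.
P10: r = 1.9; ranks 1–2 are 207, 225; interpolating gives 223.2.
P90: r = 17.1; ranks 17–18 are 493, 514; interpolating gives 495.1.
Difference: 495.1 − 223.2 = 271.9.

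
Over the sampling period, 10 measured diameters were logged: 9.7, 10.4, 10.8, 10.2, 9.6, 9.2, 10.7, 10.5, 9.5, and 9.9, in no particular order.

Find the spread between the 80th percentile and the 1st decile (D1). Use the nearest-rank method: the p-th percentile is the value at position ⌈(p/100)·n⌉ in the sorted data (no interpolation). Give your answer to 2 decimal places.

1.30

Sorted: 9.2, 9.5, 9.6, 9.7, 9.9, 10.2, 10.4, 10.5, 10.7, 10.8.
n = 10.
P10: rank ⌈10/100·10⌉ = 1 → 9.2.
P80: rank ⌈80/100·10⌉ = 8 → 10.5.
Difference: 10.5 − 9.2 = 1.3.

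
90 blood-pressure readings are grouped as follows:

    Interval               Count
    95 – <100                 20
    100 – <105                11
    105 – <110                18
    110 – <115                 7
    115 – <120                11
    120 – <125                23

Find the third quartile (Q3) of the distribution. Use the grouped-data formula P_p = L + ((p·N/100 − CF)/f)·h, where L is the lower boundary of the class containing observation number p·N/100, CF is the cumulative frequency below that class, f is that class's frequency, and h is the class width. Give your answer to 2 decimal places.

N = 90; target position k = 75/100 · 90 = 67.5.
Cumulative frequencies: 20, 31, 49, 56, 67, 90.
Observation 67.5 falls in the class 120 – <125.
L = 120, CF = 67, f = 23, h = 5.
P75 = 120 + ((67.5 − 67)/23)·5 = 120 + 0.108696 = 120.109.

120.11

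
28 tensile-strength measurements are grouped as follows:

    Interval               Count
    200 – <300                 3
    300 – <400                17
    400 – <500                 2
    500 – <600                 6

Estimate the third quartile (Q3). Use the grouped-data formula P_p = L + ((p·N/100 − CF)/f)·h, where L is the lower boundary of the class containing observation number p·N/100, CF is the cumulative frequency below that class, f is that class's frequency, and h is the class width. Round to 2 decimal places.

N = 28; target position k = 75/100 · 28 = 21.
Cumulative frequencies: 3, 20, 22, 28.
Observation 21 falls in the class 400 – <500.
L = 400, CF = 20, f = 2, h = 100.
P75 = 400 + ((21 − 20)/2)·100 = 400 + 50 = 450.

450.00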